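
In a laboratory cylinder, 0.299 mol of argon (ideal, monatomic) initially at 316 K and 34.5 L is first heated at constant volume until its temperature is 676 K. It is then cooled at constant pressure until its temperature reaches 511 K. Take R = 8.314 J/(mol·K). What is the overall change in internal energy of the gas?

727 J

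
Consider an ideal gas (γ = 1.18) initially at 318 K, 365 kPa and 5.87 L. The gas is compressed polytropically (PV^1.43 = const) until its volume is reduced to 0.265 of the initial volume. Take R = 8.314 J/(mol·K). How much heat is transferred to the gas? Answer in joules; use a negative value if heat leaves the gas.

5330 J

n = P₁V₁/(RT₁) = 365×5.87/(8.314×318) = 0.810 mol.
Polytropic n=1.43: T₂ = T₁(V₁/V₂)^(n−1) = 318×(3.77)^0.43 = 563 K; P₂ = P₁(V₁/V₂)^n = 2440 kPa.
W = (P₁V₁−P₂V₂)/(n−1) = (365×5.87−2440×1.56)/0.43 = -3840 J.
ΔU = nCvΔT = 0.810×46.2×(563−318) = 9170 J.
Q = ΔU + W = 5330 J.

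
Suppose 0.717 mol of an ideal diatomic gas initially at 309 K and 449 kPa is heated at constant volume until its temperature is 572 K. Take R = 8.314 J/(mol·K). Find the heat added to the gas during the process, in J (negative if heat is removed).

V₁ = nRT₁/P₁ = 0.717×8.314×309/449 = 4.10 L.
Isochoric: V stays 4.10 L; P/T = const ⇒ T₂ = 572 K, P₂ = 831 kPa.
W = 0 (no volume change).
ΔU = nCvΔT = 0.717×20.8×(572−309) = 3920 J.
Q = ΔU = 3920 J.

3920 J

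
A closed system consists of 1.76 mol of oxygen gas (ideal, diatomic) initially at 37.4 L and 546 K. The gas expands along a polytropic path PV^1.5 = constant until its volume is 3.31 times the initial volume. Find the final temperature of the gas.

P₁ = nRT₁/V₁ = 1.76×8.314×546/37.4 = 214 kPa.
Polytropic n=1.5: T₂ = T₁(V₁/V₂)^(n−1) = 546×(0.302)^0.50 = 300 K; P₂ = P₁(V₁/V₂)^n = 35.5 kPa.

300 K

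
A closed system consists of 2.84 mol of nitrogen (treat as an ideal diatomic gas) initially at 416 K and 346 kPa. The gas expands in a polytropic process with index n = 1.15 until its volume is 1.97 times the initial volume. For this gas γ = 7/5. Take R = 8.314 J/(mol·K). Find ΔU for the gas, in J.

V₁ = nRT₁/P₁ = 2.84×8.314×416/346 = 28.4 L.
Polytropic n=1.15: T₂ = T₁(V₁/V₂)^(n−1) = 416×(0.508)^0.15 = 376 K; P₂ = P₁(V₁/V₂)^n = 159 kPa.
For an ideal gas ΔU = nCvΔT with Cv = (5/2)R = 20.8 J/(mol·K).
ΔU = 2.84×20.8×(376−416) = -2370 J.

-2370 J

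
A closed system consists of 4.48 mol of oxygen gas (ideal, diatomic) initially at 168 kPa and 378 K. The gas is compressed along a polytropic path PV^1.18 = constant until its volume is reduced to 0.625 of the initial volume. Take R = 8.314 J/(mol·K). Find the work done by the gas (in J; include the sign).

-6910 J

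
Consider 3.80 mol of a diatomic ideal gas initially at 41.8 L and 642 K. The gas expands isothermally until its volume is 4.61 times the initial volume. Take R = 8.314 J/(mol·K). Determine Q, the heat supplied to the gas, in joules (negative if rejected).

31000 J

P₁ = nRT₁/V₁ = 3.80×8.314×642/41.8 = 485 kPa.
Isothermal: T stays 642 K; PV = const ⇒ V₂ = 193 L, P₂ = 105 kPa.
ΔU = 0 (ideal gas, T constant).
W = nRT ln(V₂/V₁) = 3.80×8.314×642×ln(4.61) = 31000 J.
Q = ΔU + W = 31000 J.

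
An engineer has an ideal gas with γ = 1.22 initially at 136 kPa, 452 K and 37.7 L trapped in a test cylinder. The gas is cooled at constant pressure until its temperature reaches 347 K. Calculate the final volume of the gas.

28.9 L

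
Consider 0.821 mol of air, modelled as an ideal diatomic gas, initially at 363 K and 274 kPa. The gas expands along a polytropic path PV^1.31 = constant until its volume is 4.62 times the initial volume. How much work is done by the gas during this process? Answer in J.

V₁ = nRT₁/P₁ = 0.821×8.314×363/274 = 9.04 L.
Polytropic n=1.31: T₂ = T₁(V₁/V₂)^(n−1) = 363×(0.216)^0.31 = 226 K; P₂ = P₁(V₁/V₂)^n = 36.9 kPa.
W = (P₁V₁−P₂V₂)/(n−1) = (274×9.04−36.9×41.8)/0.31 = 3020 J.

3020 J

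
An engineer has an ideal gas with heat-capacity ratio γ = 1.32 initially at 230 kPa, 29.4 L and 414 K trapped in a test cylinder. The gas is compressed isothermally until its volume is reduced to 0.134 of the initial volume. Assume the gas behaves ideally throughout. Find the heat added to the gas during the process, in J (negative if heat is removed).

n = P₁V₁/(RT₁) = 230×29.4/(8.314×414) = 1.96 mol.
Isothermal: T stays 414 K; PV = const ⇒ V₂ = 3.94 L, P₂ = 1720 kPa.
ΔU = 0 (ideal gas, T constant).
W = nRT ln(V₂/V₁) = 1.96×8.314×414×ln(0.134) = -13600 J.
Q = ΔU + W = -13600 J.

-13600 J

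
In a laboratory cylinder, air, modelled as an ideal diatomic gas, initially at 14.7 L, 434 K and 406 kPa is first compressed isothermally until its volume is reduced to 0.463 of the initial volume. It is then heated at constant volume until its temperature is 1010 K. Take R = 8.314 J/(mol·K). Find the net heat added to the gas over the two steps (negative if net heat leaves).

n = P₁V₁/(RT₁) = 406×14.7/(8.314×434) = 1.65 mol.
Step 1 — Isothermal: T stays 434 K; PV = const ⇒ V₂ = 6.81 L, P₂ = 877 kPa.
ΔU = 0 (ideal gas, T constant).
W = nRT ln(V₂/V₁) = 1.65×8.314×434×ln(0.463) = -4600 J.
Q = ΔU + W = -4600 J.
State after step 1: P = 877 kPa, V = 6.81 L, T = 434 K.
Step 2 — Isochoric: V stays 6.81 L; P/T = const ⇒ T₂ = 1010 K, P₂ = 2040 kPa.
W = 0 (no volume change).
ΔU = nCvΔT = 1.65×20.8×(1010−434) = 19800 J.
Q = ΔU = 19800 J.
Net over both steps: W = -4600 J, Q = 15200 J, ΔU = 19800 J.

15200 J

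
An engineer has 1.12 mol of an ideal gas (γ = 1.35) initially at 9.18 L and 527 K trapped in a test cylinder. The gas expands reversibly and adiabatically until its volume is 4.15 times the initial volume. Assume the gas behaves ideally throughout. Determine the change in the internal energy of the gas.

-5500 J

P₁ = nRT₁/V₁ = 1.12×8.314×527/9.18 = 535 kPa.
Adiabatic: TV^(γ−1) = const ⇒ T₂ = 527×(0.241)^0.350 = 320 K; PV^γ = const ⇒ P₂ = 78.3 kPa.
For an ideal gas ΔU = nCvΔT with Cv = R/(γ−1) = 23.8 J/(mol·K).
ΔU = 1.12×23.8×(320−527) = -5500 J.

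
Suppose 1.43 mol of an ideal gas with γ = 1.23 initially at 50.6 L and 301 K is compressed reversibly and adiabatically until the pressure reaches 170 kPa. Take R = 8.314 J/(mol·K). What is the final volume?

24.8 L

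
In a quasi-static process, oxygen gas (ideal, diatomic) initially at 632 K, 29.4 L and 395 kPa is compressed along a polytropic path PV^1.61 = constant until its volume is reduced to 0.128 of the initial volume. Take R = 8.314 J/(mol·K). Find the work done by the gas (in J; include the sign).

-47700 J

n = P₁V₁/(RT₁) = 395×29.4/(8.314×632) = 2.21 mol.
Polytropic n=1.61: T₂ = T₁(V₁/V₂)^(n−1) = 632×(7.81)^0.61 = 2210 K; P₂ = P₁(V₁/V₂)^n = 10800 kPa.
W = (P₁V₁−P₂V₂)/(n−1) = (395×29.4−10800×3.76)/0.61 = -47700 J.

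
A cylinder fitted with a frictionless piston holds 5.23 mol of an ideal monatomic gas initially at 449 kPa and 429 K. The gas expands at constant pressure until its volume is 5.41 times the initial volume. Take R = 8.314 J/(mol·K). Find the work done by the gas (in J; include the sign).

V₁ = nRT₁/P₁ = 5.23×8.314×429/449 = 41.5 L.
Isobaric: P stays 449 kPa; V/T = const ⇒ T₂ = 2320 K, V₂ = 225 L.
W = PΔV = 449×(225−41.5) kPa·L = 82300 J.

82300 J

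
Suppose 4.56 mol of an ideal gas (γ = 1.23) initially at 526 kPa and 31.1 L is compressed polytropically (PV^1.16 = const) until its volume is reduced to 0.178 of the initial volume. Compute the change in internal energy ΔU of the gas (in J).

22600 J

T₁ = P₁V₁/(nR) = 526×31.1/(4.56×8.314) = 431 K.
Polytropic n=1.16: T₂ = T₁(V₁/V₂)^(n−1) = 431×(5.62)^0.16 = 569 K; P₂ = P₁(V₁/V₂)^n = 3890 kPa.
For an ideal gas ΔU = nCvΔT with Cv = R/(γ−1) = 36.1 J/(mol·K).
ΔU = 4.56×36.1×(569−431) = 22600 J.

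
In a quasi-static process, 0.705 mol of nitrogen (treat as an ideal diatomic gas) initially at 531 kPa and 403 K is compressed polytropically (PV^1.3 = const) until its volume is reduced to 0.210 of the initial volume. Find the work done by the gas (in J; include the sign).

-4700 J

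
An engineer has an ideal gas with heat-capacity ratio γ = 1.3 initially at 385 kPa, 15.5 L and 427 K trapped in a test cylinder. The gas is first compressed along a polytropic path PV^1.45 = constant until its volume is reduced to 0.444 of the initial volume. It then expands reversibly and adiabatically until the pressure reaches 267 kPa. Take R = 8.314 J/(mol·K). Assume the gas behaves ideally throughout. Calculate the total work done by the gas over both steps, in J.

2740 J

n = P₁V₁/(RT₁) = 385×15.5/(8.314×427) = 1.68 mol.
Step 1 — Polytropic n=1.45: T₂ = T₁(V₁/V₂)^(n−1) = 427×(2.25)^0.45 = 615 K; P₂ = P₁(V₁/V₂)^n = 1250 kPa.
W = (P₁V₁−P₂V₂)/(n−1) = (385×15.5−1250×6.88)/0.45 = -5850 J.
ΔU = nCvΔT = 1.68×27.7×(615−427) = 8770 J.
Q = ΔU + W = 2920 J.
State after step 1: P = 1250 kPa, V = 6.88 L, T = 615 K.
Step 2 — Adiabatic: T₂/T₁ = (P₂/P₁)^((γ−1)/γ) ⇒ T₂ = 615×(0.214)^0.231 = 431 K; V₂ = 22.6 L.
ΔU = nCvΔT = 1.68×27.7×(431−615) = -8590 J.
Q = 0 for an adiabatic process, so W = −ΔU = 8590 J.
Net over both steps: W = 2740 J, Q = 2920 J, ΔU = 184 J.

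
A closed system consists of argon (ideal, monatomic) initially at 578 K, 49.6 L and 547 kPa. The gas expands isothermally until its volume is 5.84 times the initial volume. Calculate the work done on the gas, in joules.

-47900 J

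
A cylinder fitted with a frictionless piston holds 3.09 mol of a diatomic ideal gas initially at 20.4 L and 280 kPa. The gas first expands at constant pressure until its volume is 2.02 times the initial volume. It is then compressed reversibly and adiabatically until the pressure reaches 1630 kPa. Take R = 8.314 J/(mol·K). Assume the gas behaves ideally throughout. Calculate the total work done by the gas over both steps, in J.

T₁ = P₁V₁/(nR) = 280×20.4/(3.09×8.314) = 222 K.
Step 1 — Isobaric: P stays 280 kPa; V/T = const ⇒ T₂ = 449 K, V₂ = 41.2 L.
W = PΔV = 280×(41.2−20.4) kPa·L = 5830 J.
ΔU = nCvΔT = 3.09×20.8×(449−222) = 14600 J.
Q = ΔU + W = nCpΔT = 20400 J.
State after step 1: P = 280 kPa, V = 41.2 L, T = 449 K.
Step 2 — Adiabatic: T₂/T₁ = (P₂/P₁)^((γ−1)/γ) ⇒ T₂ = 449×(5.82)^0.286 = 743 K; V₂ = 11.7 L.
ΔU = nCvΔT = 3.09×20.8×(743−449) = 18900 J.
Q = 0 for an adiabatic process, so W = −ΔU = -18900 J.
Net over both steps: W = -13000 J, Q = 20400 J, ΔU = 33400 J.

-13000 J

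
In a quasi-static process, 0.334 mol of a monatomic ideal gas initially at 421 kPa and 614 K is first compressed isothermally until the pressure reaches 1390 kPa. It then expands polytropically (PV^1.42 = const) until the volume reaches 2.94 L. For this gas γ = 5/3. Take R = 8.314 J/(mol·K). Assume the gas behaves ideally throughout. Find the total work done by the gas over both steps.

-789 J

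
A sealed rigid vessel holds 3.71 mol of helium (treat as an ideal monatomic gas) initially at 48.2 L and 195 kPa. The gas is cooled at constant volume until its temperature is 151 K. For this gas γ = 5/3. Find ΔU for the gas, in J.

-7110 J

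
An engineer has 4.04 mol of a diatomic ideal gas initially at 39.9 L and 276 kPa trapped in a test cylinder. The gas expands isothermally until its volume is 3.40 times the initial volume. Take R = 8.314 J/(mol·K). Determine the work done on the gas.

-13500 J

T₁ = P₁V₁/(nR) = 276×39.9/(4.04×8.314) = 328 K.
Isothermal: T stays 328 K; PV = const ⇒ V₂ = 136 L, P₂ = 81.2 kPa.
W = nRT ln(V₂/V₁) = 4.04×8.314×328×ln(3.40) = 13500 J.
Work done on the gas = −W_by = -13500 J.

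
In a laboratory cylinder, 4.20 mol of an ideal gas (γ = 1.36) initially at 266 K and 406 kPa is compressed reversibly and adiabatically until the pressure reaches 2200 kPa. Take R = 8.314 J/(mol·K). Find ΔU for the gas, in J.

14600 J

V₁ = nRT₁/P₁ = 4.20×8.314×266/406 = 22.9 L.
Adiabatic: T₂/T₁ = (P₂/P₁)^((γ−1)/γ) ⇒ T₂ = 266×(5.42)^0.265 = 416 K; V₂ = 6.60 L.
For an ideal gas ΔU = nCvΔT with Cv = R/(γ−1) = 23.1 J/(mol·K).
ΔU = 4.20×23.1×(416−266) = 14600 J.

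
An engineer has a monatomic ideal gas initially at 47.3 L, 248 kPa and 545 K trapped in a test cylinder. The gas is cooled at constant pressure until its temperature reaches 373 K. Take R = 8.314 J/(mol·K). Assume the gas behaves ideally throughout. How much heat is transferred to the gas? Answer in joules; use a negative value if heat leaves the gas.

n = P₁V₁/(RT₁) = 248×47.3/(8.314×545) = 2.59 mol.
Isobaric: P stays 248 kPa; V/T = const ⇒ T₂ = 373 K, V₂ = 32.4 L.
W = PΔV = 248×(32.4−47.3) kPa·L = -3700 J.
ΔU = nCvΔT = 2.59×12.5×(373−545) = -5550 J.
Q = ΔU + W = nCpΔT = -9260 J.

-9260 J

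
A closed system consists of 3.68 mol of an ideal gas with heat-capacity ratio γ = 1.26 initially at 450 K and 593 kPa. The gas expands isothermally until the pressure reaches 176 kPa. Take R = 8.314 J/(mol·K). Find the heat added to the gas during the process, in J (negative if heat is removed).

V₁ = nRT₁/P₁ = 3.68×8.314×450/593 = 23.2 L.
Isothermal: T stays 450 K; PV = const ⇒ V₂ = 78.2 L, P₂ = 176 kPa.
ΔU = 0 (ideal gas, T constant).
W = nRT ln(V₂/V₁) = 3.68×8.314×450×ln(3.37) = 16700 J.
Q = ΔU + W = 16700 J.

16700 J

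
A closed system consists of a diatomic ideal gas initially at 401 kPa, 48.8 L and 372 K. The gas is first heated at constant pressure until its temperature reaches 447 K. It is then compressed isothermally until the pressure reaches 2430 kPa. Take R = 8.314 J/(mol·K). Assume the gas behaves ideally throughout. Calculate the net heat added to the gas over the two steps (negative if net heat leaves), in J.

n = P₁V₁/(RT₁) = 401×48.8/(8.314×372) = 6.33 mol.
Step 1 — Isobaric: P stays 401 kPa; V/T = const ⇒ T₂ = 447 K, V₂ = 58.6 L.
W = PΔV = 401×(58.6−48.8) kPa·L = 3950 J.
ΔU = nCvΔT = 6.33×20.8×(447−372) = 9860 J.
Q = ΔU + W = nCpΔT = 13800 J.
State after step 1: P = 401 kPa, V = 58.6 L, T = 447 K.
Step 2 — Isothermal: T stays 447 K; PV = const ⇒ V₂ = 9.68 L, P₂ = 2430 kPa.
ΔU = 0 (ideal gas, T constant).
W = nRT ln(V₂/V₁) = 6.33×8.314×447×ln(0.165) = -42400 J.
Q = ΔU + W = -42400 J.
Net over both steps: W = -38400 J, Q = -28600 J, ΔU = 9860 J.

-28600 J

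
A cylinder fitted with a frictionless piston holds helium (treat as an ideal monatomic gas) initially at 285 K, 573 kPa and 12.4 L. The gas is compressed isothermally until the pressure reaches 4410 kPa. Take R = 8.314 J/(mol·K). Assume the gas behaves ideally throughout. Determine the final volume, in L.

1.61 L

Isothermal: T stays 285 K; PV = const ⇒ V₂ = 1.61 L, P₂ = 4410 kPa.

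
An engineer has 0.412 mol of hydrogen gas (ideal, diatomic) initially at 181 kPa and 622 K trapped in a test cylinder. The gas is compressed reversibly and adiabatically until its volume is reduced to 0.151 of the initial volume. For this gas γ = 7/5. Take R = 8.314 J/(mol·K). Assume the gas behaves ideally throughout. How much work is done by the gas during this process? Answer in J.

V₁ = nRT₁/P₁ = 0.412×8.314×622/181 = 11.8 L.
Adiabatic: TV^(γ−1) = const ⇒ T₂ = 622×(6.62)^0.400 = 1320 K; PV^γ = const ⇒ P₂ = 2550 kPa.
ΔU = nCvΔT = 0.412×20.8×(1320−622) = 6020 J.
Q = 0 for an adiabatic process, so W = −ΔU = -6020 J.

-6020 J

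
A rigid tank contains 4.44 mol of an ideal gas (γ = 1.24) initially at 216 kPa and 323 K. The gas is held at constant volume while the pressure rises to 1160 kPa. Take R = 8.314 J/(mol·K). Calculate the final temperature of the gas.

1730 K

V₁ = nRT₁/P₁ = 4.44×8.314×323/216 = 55.2 L.
Isochoric: V stays 55.2 L; P/T = const ⇒ T₂ = 1730 K, P₂ = 1160 kPa.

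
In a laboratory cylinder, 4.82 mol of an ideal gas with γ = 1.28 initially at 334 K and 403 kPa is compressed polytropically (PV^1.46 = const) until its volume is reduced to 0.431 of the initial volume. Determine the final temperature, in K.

492 K

V₁ = nRT₁/P₁ = 4.82×8.314×334/403 = 33.2 L.
Polytropic n=1.46: T₂ = T₁(V₁/V₂)^(n−1) = 334×(2.32)^0.46 = 492 K; P₂ = P₁(V₁/V₂)^n = 1380 kPa.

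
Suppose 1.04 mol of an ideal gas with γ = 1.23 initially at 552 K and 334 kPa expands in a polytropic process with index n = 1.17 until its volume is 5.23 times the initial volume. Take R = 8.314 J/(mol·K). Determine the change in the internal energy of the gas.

-5090 J

V₁ = nRT₁/P₁ = 1.04×8.314×552/334 = 14.3 L.
Polytropic n=1.17: T₂ = T₁(V₁/V₂)^(n−1) = 552×(0.191)^0.17 = 417 K; P₂ = P₁(V₁/V₂)^n = 48.2 kPa.
For an ideal gas ΔU = nCvΔT with Cv = R/(γ−1) = 36.1 J/(mol·K).
ΔU = 1.04×36.1×(417−552) = -5090 J.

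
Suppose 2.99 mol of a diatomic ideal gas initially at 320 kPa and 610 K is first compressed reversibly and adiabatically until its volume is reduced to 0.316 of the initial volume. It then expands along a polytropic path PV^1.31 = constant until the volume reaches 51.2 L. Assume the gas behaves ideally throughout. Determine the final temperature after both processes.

661 K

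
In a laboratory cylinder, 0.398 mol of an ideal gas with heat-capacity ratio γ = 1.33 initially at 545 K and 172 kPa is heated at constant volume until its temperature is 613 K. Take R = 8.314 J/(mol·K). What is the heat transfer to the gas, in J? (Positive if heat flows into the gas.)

682 J

V₁ = nRT₁/P₁ = 0.398×8.314×545/172 = 10.5 L.
Isochoric: V stays 10.5 L; P/T = const ⇒ T₂ = 613 K, P₂ = 193 kPa.
W = 0 (no volume change).
ΔU = nCvΔT = 0.398×25.2×(613−545) = 682 J.
Q = ΔU = 682 J.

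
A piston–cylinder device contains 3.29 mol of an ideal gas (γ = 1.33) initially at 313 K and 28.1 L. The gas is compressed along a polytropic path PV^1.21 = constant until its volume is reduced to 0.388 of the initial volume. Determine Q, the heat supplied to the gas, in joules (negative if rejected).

P₁ = nRT₁/V₁ = 3.29×8.314×313/28.1 = 305 kPa.
Polytropic n=1.21: T₂ = T₁(V₁/V₂)^(n−1) = 313×(2.58)^0.21 = 382 K; P₂ = P₁(V₁/V₂)^n = 958 kPa.
W = (P₁V₁−P₂V₂)/(n−1) = (305×28.1−958×10.9)/0.21 = -8970 J.
ΔU = nCvΔT = 3.29×25.2×(382−313) = 5710 J.
Q = ΔU + W = -3260 J.

-3260 J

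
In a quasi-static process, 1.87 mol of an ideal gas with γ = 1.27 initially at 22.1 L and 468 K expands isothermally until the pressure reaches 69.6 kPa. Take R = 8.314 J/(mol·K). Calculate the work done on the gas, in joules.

P₁ = nRT₁/V₁ = 1.87×8.314×468/22.1 = 329 kPa.
Isothermal: T stays 468 K; PV = const ⇒ V₂ = 105 L, P₂ = 69.6 kPa.
W = nRT ln(V₂/V₁) = 1.87×8.314×468×ln(4.73) = 11300 J.
Work done on the gas = −W_by = -11300 J.

-11300 J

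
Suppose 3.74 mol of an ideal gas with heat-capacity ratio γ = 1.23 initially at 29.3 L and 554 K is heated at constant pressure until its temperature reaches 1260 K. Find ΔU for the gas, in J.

95400 J

P₁ = nRT₁/V₁ = 3.74×8.314×554/29.3 = 588 kPa.
Isobaric: P stays 588 kPa; V/T = const ⇒ T₂ = 1260 K, V₂ = 66.6 L.
For an ideal gas ΔU = nCvΔT with Cv = R/(γ−1) = 36.1 J/(mol·K).
ΔU = 3.74×36.1×(1260−554) = 95400 J.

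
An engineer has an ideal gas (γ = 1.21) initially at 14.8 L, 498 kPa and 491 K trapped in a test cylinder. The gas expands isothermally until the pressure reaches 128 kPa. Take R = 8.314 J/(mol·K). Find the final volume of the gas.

57.6 L

Isothermal: T stays 491 K; PV = const ⇒ V₂ = 57.6 L, P₂ = 128 kPa.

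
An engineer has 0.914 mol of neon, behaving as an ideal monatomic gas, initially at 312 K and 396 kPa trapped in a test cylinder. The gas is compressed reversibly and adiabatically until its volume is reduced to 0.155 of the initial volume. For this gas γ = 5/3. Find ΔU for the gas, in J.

8770 J

V₁ = nRT₁/P₁ = 0.914×8.314×312/396 = 5.99 L.
Adiabatic: TV^(γ−1) = const ⇒ T₂ = 312×(6.45)^0.667 = 1080 K; PV^γ = const ⇒ P₂ = 8850 kPa.
For an ideal gas ΔU = nCvΔT with Cv = (3/2)R = 12.5 J/(mol·K).
ΔU = 0.914×12.5×(1080−312) = 8770 J.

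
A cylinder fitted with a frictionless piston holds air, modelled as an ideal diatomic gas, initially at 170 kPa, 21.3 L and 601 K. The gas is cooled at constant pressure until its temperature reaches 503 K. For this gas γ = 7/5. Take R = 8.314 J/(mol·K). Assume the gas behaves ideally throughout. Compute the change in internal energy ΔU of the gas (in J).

n = P₁V₁/(RT₁) = 170×21.3/(8.314×601) = 0.725 mol.
Isobaric: P stays 170 kPa; V/T = const ⇒ T₂ = 503 K, V₂ = 17.8 L.
For an ideal gas ΔU = nCvΔT with Cv = (5/2)R = 20.8 J/(mol·K).
ΔU = 0.725×20.8×(503−601) = -1480 J.

-1480 J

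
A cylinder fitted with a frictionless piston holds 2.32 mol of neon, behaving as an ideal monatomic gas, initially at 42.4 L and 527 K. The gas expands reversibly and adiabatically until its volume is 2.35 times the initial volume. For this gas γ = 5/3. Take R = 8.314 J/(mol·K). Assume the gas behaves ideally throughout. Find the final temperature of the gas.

298 K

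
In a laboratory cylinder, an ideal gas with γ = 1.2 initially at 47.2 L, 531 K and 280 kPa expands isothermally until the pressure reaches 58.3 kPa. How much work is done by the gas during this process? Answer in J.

n = P₁V₁/(RT₁) = 280×47.2/(8.314×531) = 2.99 mol.
Isothermal: T stays 531 K; PV = const ⇒ V₂ = 227 L, P₂ = 58.3 kPa.
W = nRT ln(V₂/V₁) = 2.99×8.314×531×ln(4.80) = 20700 J.

20700 J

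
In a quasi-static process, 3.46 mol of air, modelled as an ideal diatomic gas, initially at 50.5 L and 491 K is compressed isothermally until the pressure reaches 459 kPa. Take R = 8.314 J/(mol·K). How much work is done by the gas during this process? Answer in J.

P₁ = nRT₁/V₁ = 3.46×8.314×491/50.5 = 280 kPa.
Isothermal: T stays 491 K; PV = const ⇒ V₂ = 30.8 L, P₂ = 459 kPa.
W = nRT ln(V₂/V₁) = 3.46×8.314×491×ln(0.609) = -7000 J.

-7000 J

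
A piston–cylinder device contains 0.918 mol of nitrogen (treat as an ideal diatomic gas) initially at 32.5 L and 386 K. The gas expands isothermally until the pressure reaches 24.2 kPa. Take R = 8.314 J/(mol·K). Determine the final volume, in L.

122 L

P₁ = nRT₁/V₁ = 0.918×8.314×386/32.5 = 90.6 kPa.
Isothermal: T stays 386 K; PV = const ⇒ V₂ = 122 L, P₂ = 24.2 kPa.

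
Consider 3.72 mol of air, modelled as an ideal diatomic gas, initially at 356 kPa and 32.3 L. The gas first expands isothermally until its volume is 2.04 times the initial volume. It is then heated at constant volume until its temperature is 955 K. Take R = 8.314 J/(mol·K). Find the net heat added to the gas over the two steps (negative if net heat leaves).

53300 J

T₁ = P₁V₁/(nR) = 356×32.3/(3.72×8.314) = 372 K.
Step 1 — Isothermal: T stays 372 K; PV = const ⇒ V₂ = 65.9 L, P₂ = 175 kPa.
ΔU = 0 (ideal gas, T constant).
W = nRT ln(V₂/V₁) = 3.72×8.314×372×ln(2.04) = 8200 J.
Q = ΔU + W = 8200 J.
State after step 1: P = 175 kPa, V = 65.9 L, T = 372 K.
Step 2 — Isochoric: V stays 65.9 L; P/T = const ⇒ T₂ = 955 K, P₂ = 448 kPa.
W = 0 (no volume change).
ΔU = nCvΔT = 3.72×20.8×(955−372) = 45100 J.
Q = ΔU = 45100 J.
Net over both steps: W = 8200 J, Q = 53300 J, ΔU = 45100 J.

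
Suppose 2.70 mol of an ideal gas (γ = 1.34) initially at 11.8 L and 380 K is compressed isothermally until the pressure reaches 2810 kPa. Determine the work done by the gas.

-11600 J

P₁ = nRT₁/V₁ = 2.70×8.314×380/11.8 = 723 kPa.
Isothermal: T stays 380 K; PV = const ⇒ V₂ = 3.04 L, P₂ = 2810 kPa.
W = nRT ln(V₂/V₁) = 2.70×8.314×380×ln(0.257) = -11600 J.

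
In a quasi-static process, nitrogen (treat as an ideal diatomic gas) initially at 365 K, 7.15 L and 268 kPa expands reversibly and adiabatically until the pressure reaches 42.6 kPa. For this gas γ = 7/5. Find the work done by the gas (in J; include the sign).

n = P₁V₁/(RT₁) = 268×7.15/(8.314×365) = 0.631 mol.
Adiabatic: T₂/T₁ = (P₂/P₁)^((γ−1)/γ) ⇒ T₂ = 365×(0.159)^0.286 = 216 K; V₂ = 26.6 L.
ΔU = nCvΔT = 0.631×20.8×(216−365) = -1960 J.
Q = 0 for an adiabatic process, so W = −ΔU = 1960 J.

1960 J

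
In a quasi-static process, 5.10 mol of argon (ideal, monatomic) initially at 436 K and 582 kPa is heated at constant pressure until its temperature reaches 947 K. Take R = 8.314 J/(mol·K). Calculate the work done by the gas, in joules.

21700 J

V₁ = nRT₁/P₁ = 5.10×8.314×436/582 = 31.8 L.
Isobaric: P stays 582 kPa; V/T = const ⇒ T₂ = 947 K, V₂ = 69.0 L.
W = PΔV = 582×(69.0−31.8) kPa·L = 21700 J.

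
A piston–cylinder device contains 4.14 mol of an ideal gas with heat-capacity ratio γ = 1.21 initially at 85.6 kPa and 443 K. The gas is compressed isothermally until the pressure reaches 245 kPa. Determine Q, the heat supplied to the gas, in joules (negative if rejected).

-16000 J

V₁ = nRT₁/P₁ = 4.14×8.314×443/85.6 = 178 L.
Isothermal: T stays 443 K; PV = const ⇒ V₂ = 62.2 L, P₂ = 245 kPa.
ΔU = 0 (ideal gas, T constant).
W = nRT ln(V₂/V₁) = 4.14×8.314×443×ln(0.349) = -16000 J.
Q = ΔU + W = -16000 J.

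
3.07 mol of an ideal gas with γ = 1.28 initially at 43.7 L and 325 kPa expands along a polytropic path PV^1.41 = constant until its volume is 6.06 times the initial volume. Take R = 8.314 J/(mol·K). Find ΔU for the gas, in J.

-26500 J

T₁ = P₁V₁/(nR) = 325×43.7/(3.07×8.314) = 556 K.
Polytropic n=1.41: T₂ = T₁(V₁/V₂)^(n−1) = 556×(0.165)^0.41 = 266 K; P₂ = P₁(V₁/V₂)^n = 25.6 kPa.
For an ideal gas ΔU = nCvΔT with Cv = R/(γ−1) = 29.7 J/(mol·K).
ΔU = 3.07×29.7×(266−556) = -26500 J.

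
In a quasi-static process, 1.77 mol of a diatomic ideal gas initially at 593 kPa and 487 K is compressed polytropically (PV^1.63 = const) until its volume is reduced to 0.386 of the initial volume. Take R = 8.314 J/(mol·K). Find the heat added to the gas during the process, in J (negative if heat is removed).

V₁ = nRT₁/P₁ = 1.77×8.314×487/593 = 12.1 L.
Polytropic n=1.63: T₂ = T₁(V₁/V₂)^(n−1) = 487×(2.59)^0.63 = 887 K; P₂ = P₁(V₁/V₂)^n = 2800 kPa.
W = (P₁V₁−P₂V₂)/(n−1) = (593×12.1−2800×4.66)/0.63 = -9350 J.
ΔU = nCvΔT = 1.77×20.8×(887−487) = 14700 J.
Q = ΔU + W = 5370 J.

5370 J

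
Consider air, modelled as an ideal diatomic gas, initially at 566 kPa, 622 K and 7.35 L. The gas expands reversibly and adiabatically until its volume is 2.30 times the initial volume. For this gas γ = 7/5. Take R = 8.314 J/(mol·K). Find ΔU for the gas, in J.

n = P₁V₁/(RT₁) = 566×7.35/(8.314×622) = 0.804 mol.
Adiabatic: TV^(γ−1) = const ⇒ T₂ = 622×(0.435)^0.400 = 446 K; PV^γ = const ⇒ P₂ = 176 kPa.
For an ideal gas ΔU = nCvΔT with Cv = (5/2)R = 20.8 J/(mol·K).
ΔU = 0.804×20.8×(446−622) = -2950 J.

-2950 J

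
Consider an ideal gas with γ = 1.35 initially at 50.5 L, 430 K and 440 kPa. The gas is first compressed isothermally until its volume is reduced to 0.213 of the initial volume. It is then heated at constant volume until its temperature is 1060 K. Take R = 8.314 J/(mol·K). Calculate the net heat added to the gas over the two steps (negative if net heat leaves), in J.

n = P₁V₁/(RT₁) = 440×50.5/(8.314×430) = 6.22 mol.
Step 1 — Isothermal: T stays 430 K; PV = const ⇒ V₂ = 10.8 L, P₂ = 2070 kPa.
ΔU = 0 (ideal gas, T constant).
W = nRT ln(V₂/V₁) = 6.22×8.314×430×ln(0.213) = -34400 J.
Q = ΔU + W = -34400 J.
State after step 1: P = 2070 kPa, V = 10.8 L, T = 430 K.
Step 2 — Isochoric: V stays 10.8 L; P/T = const ⇒ T₂ = 1060 K, P₂ = 5090 kPa.
W = 0 (no volume change).
ΔU = nCvΔT = 6.22×23.8×(1060−430) = 93000 J.
Q = ΔU = 93000 J.
Net over both steps: W = -34400 J, Q = 58700 J, ΔU = 93000 J.

58700 J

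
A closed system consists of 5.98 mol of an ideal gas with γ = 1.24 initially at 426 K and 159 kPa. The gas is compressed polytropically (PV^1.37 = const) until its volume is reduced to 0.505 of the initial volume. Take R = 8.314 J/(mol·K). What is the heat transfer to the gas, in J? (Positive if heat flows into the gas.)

V₁ = nRT₁/P₁ = 5.98×8.314×426/159 = 133 L.
Polytropic n=1.37: T₂ = T₁(V₁/V₂)^(n−1) = 426×(1.98)^0.37 = 549 K; P₂ = P₁(V₁/V₂)^n = 405 kPa.
W = (P₁V₁−P₂V₂)/(n−1) = (159×133−405×67.3)/0.37 = -16500 J.
ΔU = nCvΔT = 5.98×34.6×(549−426) = 25400 J.
Q = ΔU + W = 8920 J.

8920 J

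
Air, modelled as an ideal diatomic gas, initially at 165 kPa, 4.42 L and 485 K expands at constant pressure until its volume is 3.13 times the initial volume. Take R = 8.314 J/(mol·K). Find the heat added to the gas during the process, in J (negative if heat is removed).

5440 J

n = P₁V₁/(RT₁) = 165×4.42/(8.314×485) = 0.181 mol.
Isobaric: P stays 165 kPa; V/T = const ⇒ T₂ = 1520 K, V₂ = 13.8 L.
W = PΔV = 165×(13.8−4.42) kPa·L = 1550 J.
ΔU = nCvΔT = 0.181×20.8×(1520−485) = 3880 J.
Q = ΔU + W = nCpΔT = 5440 J.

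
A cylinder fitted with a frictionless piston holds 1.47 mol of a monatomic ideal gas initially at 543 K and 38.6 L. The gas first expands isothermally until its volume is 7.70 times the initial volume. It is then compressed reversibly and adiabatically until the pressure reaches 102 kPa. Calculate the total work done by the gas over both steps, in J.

5220 J

P₁ = nRT₁/V₁ = 1.47×8.314×543/38.6 = 172 kPa.
Step 1 — Isothermal: T stays 543 K; PV = const ⇒ V₂ = 297 L, P₂ = 22.3 kPa.
ΔU = 0 (ideal gas, T constant).
W = nRT ln(V₂/V₁) = 1.47×8.314×543×ln(7.70) = 13500 J.
Q = ΔU + W = 13500 J.
State after step 1: P = 22.3 kPa, V = 297 L, T = 543 K.
Step 2 — Adiabatic: T₂/T₁ = (P₂/P₁)^((γ−1)/γ) ⇒ T₂ = 543×(4.57)^0.400 = 997 K; V₂ = 119 L.
ΔU = nCvΔT = 1.47×12.5×(997−543) = 8320 J.
Q = 0 for an adiabatic process, so W = −ΔU = -8320 J.
Net over both steps: W = 5220 J, Q = 13500 J, ΔU = 8320 J.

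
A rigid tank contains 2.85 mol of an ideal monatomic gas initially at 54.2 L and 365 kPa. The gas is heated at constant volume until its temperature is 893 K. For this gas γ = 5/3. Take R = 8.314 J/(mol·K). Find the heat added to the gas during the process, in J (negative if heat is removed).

T₁ = P₁V₁/(nR) = 365×54.2/(2.85×8.314) = 835 K.
Isochoric: V stays 54.2 L; P/T = const ⇒ T₂ = 893 K, P₂ = 390 kPa.
W = 0 (no volume change).
ΔU = nCvΔT = 2.85×12.5×(893−835) = 2060 J.
Q = ΔU = 2060 J.

2060 J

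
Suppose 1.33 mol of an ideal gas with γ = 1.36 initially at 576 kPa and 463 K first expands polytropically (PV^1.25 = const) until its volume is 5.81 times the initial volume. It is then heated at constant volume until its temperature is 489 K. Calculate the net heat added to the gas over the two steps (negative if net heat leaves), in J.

8090 J

V₁ = nRT₁/P₁ = 1.33×8.314×463/576 = 8.89 L.
Step 1 — Polytropic n=1.25: T₂ = T₁(V₁/V₂)^(n−1) = 463×(0.172)^0.25 = 298 K; P₂ = P₁(V₁/V₂)^n = 63.9 kPa.
W = (P₁V₁−P₂V₂)/(n−1) = (576×8.89−63.9×51.6)/0.25 = 7290 J.
ΔU = nCvΔT = 1.33×23.1×(298−463) = -5060 J.
Q = ΔU + W = 2230 J.
State after step 1: P = 63.9 kPa, V = 51.6 L, T = 298 K.
Step 2 — Isochoric: V stays 51.6 L; P/T = const ⇒ T₂ = 489 K, P₂ = 105 kPa.
W = 0 (no volume change).
ΔU = nCvΔT = 1.33×23.1×(489−298) = 5860 J.
Q = ΔU = 5860 J.
Net over both steps: W = 7290 J, Q = 8090 J, ΔU = 799 J.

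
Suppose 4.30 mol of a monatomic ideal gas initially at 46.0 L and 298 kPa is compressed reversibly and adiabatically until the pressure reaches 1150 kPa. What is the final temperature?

T₁ = P₁V₁/(nR) = 298×46.0/(4.30×8.314) = 383 K.
Adiabatic: T₂/T₁ = (P₂/P₁)^((γ−1)/γ) ⇒ T₂ = 383×(3.86)^0.400 = 658 K; V₂ = 20.5 L.

658 K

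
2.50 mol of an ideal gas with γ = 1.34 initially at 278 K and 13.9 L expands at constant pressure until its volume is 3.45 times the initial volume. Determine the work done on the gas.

P₁ = nRT₁/V₁ = 2.50×8.314×278/13.9 = 416 kPa.
Isobaric: P stays 416 kPa; V/T = const ⇒ T₂ = 959 K, V₂ = 48.0 L.
W = PΔV = 416×(48.0−13.9) kPa·L = 14200 J.
Work done on the gas = −W_by = -14200 J.

-14200 J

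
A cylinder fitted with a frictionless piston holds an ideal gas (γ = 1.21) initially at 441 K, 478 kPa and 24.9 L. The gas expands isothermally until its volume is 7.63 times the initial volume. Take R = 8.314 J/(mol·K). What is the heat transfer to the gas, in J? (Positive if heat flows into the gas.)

24200 J

n = P₁V₁/(RT₁) = 478×24.9/(8.314×441) = 3.25 mol.
Isothermal: T stays 441 K; PV = const ⇒ V₂ = 190 L, P₂ = 62.6 kPa.
ΔU = 0 (ideal gas, T constant).
W = nRT ln(V₂/V₁) = 3.25×8.314×441×ln(7.63) = 24200 J.
Q = ΔU + W = 24200 J.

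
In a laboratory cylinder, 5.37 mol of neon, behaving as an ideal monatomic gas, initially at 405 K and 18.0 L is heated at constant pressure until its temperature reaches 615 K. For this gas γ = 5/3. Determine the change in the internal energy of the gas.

14100 J

P₁ = nRT₁/V₁ = 5.37×8.314×405/18.0 = 1000 kPa.
Isobaric: P stays 1000 kPa; V/T = const ⇒ T₂ = 615 K, V₂ = 27.3 L.
For an ideal gas ΔU = nCvΔT with Cv = (3/2)R = 12.5 J/(mol·K).
ΔU = 5.37×12.5×(615−405) = 14100 J.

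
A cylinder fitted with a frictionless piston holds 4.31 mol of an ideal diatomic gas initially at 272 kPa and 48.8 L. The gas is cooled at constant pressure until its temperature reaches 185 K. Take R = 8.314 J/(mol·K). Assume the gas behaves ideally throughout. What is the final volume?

24.4 L

T₁ = P₁V₁/(nR) = 272×48.8/(4.31×8.314) = 370 K.
Isobaric: P stays 272 kPa; V/T = const ⇒ T₂ = 185 K, V₂ = 24.4 L.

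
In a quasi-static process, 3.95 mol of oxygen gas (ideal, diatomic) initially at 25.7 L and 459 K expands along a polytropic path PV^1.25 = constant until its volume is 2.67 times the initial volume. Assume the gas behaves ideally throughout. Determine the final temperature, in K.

P₁ = nRT₁/V₁ = 3.95×8.314×459/25.7 = 587 kPa.
Polytropic n=1.25: T₂ = T₁(V₁/V₂)^(n−1) = 459×(0.375)^0.25 = 359 K; P₂ = P₁(V₁/V₂)^n = 172 kPa.

359 K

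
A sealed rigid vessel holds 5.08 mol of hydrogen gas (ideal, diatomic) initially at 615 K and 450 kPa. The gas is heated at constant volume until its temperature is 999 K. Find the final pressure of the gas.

731 kPa

V₁ = nRT₁/P₁ = 5.08×8.314×615/450 = 57.7 L.
Isochoric: V stays 57.7 L; P/T = const ⇒ T₂ = 999 K, P₂ = 731 kPa.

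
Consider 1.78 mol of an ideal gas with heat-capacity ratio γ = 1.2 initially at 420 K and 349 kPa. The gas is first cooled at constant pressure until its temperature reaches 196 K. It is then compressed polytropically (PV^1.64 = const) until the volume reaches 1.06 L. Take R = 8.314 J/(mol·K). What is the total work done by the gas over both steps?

V₁ = nRT₁/P₁ = 1.78×8.314×420/349 = 17.8 L.
Step 1 — Isobaric: P stays 349 kPa; V/T = const ⇒ T₂ = 196 K, V₂ = 8.31 L.
W = PΔV = 349×(8.31−17.8) kPa·L = -3310 J.
ΔU = nCvΔT = 1.78×41.6×(196−420) = -16600 J.
Q = ΔU + W = nCpΔT = -19900 J.
State after step 1: P = 349 kPa, V = 8.31 L, T = 196 K.
Step 2 — Polytropic n=1.64: T₂ = T₁(V₁/V₂)^(n−1) = 196×(7.84)^0.64 = 732 K; P₂ = P₁(V₁/V₂)^n = 10200 kPa.
W = (P₁V₁−P₂V₂)/(n−1) = (349×8.31−10200×1.06)/0.64 = -12400 J.
ΔU = nCvΔT = 1.78×41.6×(732−196) = 39700 J.
Q = ΔU + W = 27300 J.
Net over both steps: W = -15700 J, Q = 7390 J, ΔU = 23100 J.

-15700 J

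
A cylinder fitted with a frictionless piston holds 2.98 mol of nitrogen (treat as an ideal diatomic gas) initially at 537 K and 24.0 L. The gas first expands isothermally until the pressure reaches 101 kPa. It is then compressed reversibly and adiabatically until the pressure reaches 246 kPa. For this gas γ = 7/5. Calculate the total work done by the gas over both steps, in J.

P₁ = nRT₁/V₁ = 2.98×8.314×537/24.0 = 554 kPa.
Step 1 — Isothermal: T stays 537 K; PV = const ⇒ V₂ = 132 L, P₂ = 101 kPa.
ΔU = 0 (ideal gas, T constant).
W = nRT ln(V₂/V₁) = 2.98×8.314×537×ln(5.49) = 22700 J.
Q = ΔU + W = 22700 J.
State after step 1: P = 101 kPa, V = 132 L, T = 537 K.
Step 2 — Adiabatic: T₂/T₁ = (P₂/P₁)^((γ−1)/γ) ⇒ T₂ = 537×(2.44)^0.286 = 693 K; V₂ = 69.7 L.
ΔU = nCvΔT = 2.98×20.8×(693−537) = 9630 J.
Q = 0 for an adiabatic process, so W = −ΔU = -9630 J.
Net over both steps: W = 13000 J, Q = 22700 J, ΔU = 9630 J.

13000 J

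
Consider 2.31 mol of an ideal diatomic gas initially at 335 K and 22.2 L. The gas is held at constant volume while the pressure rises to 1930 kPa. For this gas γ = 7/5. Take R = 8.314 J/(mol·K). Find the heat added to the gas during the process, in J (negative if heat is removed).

91000 J

P₁ = nRT₁/V₁ = 2.31×8.314×335/22.2 = 290 kPa.
Isochoric: V stays 22.2 L; P/T = const ⇒ T₂ = 2230 K, P₂ = 1930 kPa.
W = 0 (no volume change).
ΔU = nCvΔT = 2.31×20.8×(2230−335) = 91000 J.
Q = ΔU = 91000 J.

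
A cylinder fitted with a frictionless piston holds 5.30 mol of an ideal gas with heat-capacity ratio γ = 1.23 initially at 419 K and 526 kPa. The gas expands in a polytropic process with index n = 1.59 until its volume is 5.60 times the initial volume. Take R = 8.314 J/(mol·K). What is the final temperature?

152 K

V₁ = nRT₁/P₁ = 5.30×8.314×419/526 = 35.1 L.
Polytropic n=1.59: T₂ = T₁(V₁/V₂)^(n−1) = 419×(0.179)^0.59 = 152 K; P₂ = P₁(V₁/V₂)^n = 34.0 kPa.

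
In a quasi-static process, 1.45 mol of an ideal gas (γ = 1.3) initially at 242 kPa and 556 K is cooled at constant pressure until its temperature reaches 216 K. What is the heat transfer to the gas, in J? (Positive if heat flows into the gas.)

-17800 J

V₁ = nRT₁/P₁ = 1.45×8.314×556/242 = 27.7 L.
Isobaric: P stays 242 kPa; V/T = const ⇒ T₂ = 216 K, V₂ = 10.8 L.
W = PΔV = 242×(10.8−27.7) kPa·L = -4100 J.
ΔU = nCvΔT = 1.45×27.7×(216−556) = -13700 J.
Q = ΔU + W = nCpΔT = -17800 J.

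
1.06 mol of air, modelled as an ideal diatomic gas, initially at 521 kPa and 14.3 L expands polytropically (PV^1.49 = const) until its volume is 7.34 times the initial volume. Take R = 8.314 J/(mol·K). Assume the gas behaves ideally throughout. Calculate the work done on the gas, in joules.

T₁ = P₁V₁/(nR) = 521×14.3/(1.06×8.314) = 845 K.
Polytropic n=1.49: T₂ = T₁(V₁/V₂)^(n−1) = 845×(0.136)^0.49 = 318 K; P₂ = P₁(V₁/V₂)^n = 26.7 kPa.
W = (P₁V₁−P₂V₂)/(n−1) = (521×14.3−26.7×105)/0.49 = 9480 J.
Work done on the gas = −W_by = -9480 J.

-9480 J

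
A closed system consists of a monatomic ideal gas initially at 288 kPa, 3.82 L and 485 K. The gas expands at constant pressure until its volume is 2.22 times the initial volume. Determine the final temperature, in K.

Isobaric: P stays 288 kPa; V/T = const ⇒ T₂ = 1080 K, V₂ = 8.48 L.

1080 K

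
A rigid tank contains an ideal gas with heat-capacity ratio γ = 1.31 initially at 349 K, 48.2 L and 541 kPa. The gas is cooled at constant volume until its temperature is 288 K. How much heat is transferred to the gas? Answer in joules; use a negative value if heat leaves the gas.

-14700 J

n = P₁V₁/(RT₁) = 541×48.2/(8.314×349) = 8.99 mol.
Isochoric: V stays 48.2 L; P/T = const ⇒ T₂ = 288 K, P₂ = 446 kPa.
W = 0 (no volume change).
ΔU = nCvΔT = 8.99×26.8×(288−349) = -14700 J.
Q = ΔU = -14700 J.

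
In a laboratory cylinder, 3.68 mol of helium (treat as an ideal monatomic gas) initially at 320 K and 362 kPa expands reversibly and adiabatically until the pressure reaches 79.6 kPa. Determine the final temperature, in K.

V₁ = nRT₁/P₁ = 3.68×8.314×320/362 = 27.0 L.
Adiabatic: T₂/T₁ = (P₂/P₁)^((γ−1)/γ) ⇒ T₂ = 320×(0.220)^0.400 = 175 K; V₂ = 67.1 L.

175 K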